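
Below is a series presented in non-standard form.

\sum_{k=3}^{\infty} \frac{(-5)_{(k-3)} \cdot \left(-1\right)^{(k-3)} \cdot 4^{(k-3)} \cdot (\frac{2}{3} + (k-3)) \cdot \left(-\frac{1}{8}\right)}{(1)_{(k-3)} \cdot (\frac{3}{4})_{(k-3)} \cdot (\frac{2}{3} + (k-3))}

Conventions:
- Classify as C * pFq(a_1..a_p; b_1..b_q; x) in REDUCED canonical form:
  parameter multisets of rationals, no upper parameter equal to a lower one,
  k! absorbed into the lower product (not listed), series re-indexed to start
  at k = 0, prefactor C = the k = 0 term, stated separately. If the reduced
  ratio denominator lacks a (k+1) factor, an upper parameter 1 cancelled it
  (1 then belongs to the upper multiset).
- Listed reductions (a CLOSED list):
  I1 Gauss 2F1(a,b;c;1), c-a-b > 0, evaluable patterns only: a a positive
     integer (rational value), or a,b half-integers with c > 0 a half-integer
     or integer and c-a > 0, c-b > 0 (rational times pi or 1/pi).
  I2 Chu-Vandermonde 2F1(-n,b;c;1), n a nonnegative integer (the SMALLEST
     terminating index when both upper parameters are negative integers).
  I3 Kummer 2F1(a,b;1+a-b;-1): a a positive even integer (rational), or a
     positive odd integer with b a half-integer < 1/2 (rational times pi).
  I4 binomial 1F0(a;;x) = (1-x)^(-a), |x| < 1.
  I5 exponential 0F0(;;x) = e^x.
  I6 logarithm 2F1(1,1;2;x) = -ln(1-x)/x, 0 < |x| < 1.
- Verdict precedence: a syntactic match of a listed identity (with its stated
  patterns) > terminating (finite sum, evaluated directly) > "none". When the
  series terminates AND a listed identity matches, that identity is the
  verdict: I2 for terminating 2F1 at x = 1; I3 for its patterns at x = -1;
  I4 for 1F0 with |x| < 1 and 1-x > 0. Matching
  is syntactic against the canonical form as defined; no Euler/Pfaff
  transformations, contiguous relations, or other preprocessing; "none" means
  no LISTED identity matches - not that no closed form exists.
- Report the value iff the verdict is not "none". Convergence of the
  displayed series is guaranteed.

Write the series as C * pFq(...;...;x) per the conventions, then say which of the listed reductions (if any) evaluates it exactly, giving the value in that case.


Canonical form: C = -\frac{1}{8} times 1F1 with upper {-5}, lower {\frac{3}{4}}, x = -4. Verdict: terminating - the sum ends at index 5 because -5 is a negative integer; exact evaluation follows. Exact value: -\frac{3199459}{58520}.

Structural cue: x = -4 and striking the common factor k + 2/3 reduces the term (C = -1/8).
Ratio: r(k) = -4 * (k-5) / [(k+\frac{3}{4}) (k+1)] - rational; roots negated = parameters, x = -4, C = -\frac{1}{8}.


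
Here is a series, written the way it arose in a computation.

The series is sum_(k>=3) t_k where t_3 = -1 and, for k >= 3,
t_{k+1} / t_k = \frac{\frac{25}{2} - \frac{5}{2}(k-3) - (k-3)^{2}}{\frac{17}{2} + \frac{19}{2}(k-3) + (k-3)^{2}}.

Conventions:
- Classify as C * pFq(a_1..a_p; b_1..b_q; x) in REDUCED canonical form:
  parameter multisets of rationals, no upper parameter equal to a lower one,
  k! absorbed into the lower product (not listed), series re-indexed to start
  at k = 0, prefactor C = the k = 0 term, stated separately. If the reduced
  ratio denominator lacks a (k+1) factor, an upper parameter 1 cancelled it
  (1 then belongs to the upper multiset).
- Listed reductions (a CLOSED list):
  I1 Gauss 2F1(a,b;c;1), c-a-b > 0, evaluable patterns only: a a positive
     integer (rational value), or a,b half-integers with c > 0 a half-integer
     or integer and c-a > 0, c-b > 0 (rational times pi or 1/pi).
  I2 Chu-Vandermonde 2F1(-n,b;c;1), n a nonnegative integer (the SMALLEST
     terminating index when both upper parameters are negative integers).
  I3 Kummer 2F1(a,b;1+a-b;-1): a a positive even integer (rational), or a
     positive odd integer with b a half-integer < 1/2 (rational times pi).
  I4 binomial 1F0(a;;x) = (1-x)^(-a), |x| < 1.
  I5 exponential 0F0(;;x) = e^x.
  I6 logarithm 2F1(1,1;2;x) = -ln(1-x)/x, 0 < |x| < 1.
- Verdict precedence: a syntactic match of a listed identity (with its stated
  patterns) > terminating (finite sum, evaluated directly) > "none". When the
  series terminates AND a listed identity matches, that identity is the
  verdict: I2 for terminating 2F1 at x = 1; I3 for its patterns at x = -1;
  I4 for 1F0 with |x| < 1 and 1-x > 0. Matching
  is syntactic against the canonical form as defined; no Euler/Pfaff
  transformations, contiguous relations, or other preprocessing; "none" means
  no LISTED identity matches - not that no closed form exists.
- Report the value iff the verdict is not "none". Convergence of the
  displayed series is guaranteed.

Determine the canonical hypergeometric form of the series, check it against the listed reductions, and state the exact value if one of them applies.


At argument -1: a 2F1 with upper {-\frac{5}{2}, 5}, lower {\frac{17}{2}}, scaled by C = -1. Verdict: this is Kummer's theorem (I3) (x = -1; c = \frac{17}{2} equals 1+a-b for upper {-\frac{5}{2}, 5}: listed pattern). Exact value: \left(-\frac{135135}{131072}\right) \cdot \pi.

Key step: x = -1 and factor the ratio over Q (C = -1): negated roots = parameters.
Step ratio: r(k) = -1 * (k-\frac{5}{2}) (k+5) / [(k+\frac{17}{2}) (k+1)] - poly over poly, x = -1 from leading terms; C = -1 at k = 0.


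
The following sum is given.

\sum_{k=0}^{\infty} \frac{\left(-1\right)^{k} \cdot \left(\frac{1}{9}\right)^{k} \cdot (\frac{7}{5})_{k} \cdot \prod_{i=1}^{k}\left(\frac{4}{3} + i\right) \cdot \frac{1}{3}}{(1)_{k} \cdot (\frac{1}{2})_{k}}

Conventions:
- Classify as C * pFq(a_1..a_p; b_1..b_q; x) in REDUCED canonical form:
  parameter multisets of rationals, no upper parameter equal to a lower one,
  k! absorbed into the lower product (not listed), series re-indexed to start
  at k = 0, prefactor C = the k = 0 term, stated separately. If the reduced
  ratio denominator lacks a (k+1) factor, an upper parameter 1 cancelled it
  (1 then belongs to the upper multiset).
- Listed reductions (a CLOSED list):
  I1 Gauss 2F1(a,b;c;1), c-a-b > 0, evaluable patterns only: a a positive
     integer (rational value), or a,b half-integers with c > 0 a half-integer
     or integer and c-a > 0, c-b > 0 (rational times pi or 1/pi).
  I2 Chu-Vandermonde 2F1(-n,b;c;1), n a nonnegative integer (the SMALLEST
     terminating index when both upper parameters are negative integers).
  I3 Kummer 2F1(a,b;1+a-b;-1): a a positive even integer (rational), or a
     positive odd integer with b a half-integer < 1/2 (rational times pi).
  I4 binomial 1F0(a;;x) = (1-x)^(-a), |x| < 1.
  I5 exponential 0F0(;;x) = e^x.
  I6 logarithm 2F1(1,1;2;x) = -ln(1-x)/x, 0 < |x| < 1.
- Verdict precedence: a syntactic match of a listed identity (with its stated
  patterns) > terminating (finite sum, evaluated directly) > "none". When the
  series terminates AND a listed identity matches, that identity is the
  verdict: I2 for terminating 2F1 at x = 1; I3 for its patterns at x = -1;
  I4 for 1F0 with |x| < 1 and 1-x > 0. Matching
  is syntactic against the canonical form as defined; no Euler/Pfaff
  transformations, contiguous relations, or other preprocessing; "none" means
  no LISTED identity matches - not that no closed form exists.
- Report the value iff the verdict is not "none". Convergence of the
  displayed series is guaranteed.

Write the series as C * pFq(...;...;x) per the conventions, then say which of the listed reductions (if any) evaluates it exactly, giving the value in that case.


Structural cue: t_0 = \frac{1}{3} here, and (1)_k (C = 1/3, x = -1/9) is k! itself.
Consecutive-term ratio: r(k) = -\frac{1}{9} * (k+\frac{7}{5}) (k+\frac{7}{3}) / [(k+\frac{1}{2}) (k+1)] - poly over poly, x = -\frac{1}{9} from leading terms; C = \frac{1}{3} at k = 0.

The series (x = -\frac{1}{9}) is 2F1: upper {\frac{7}{5}, \frac{7}{3}}, lower {\frac{1}{2}}, prefactor \frac{1}{3}. Verdict: none here - no I1-I6 shape fits x = -\frac{1}{9} with lower {\frac{1}{2}}.


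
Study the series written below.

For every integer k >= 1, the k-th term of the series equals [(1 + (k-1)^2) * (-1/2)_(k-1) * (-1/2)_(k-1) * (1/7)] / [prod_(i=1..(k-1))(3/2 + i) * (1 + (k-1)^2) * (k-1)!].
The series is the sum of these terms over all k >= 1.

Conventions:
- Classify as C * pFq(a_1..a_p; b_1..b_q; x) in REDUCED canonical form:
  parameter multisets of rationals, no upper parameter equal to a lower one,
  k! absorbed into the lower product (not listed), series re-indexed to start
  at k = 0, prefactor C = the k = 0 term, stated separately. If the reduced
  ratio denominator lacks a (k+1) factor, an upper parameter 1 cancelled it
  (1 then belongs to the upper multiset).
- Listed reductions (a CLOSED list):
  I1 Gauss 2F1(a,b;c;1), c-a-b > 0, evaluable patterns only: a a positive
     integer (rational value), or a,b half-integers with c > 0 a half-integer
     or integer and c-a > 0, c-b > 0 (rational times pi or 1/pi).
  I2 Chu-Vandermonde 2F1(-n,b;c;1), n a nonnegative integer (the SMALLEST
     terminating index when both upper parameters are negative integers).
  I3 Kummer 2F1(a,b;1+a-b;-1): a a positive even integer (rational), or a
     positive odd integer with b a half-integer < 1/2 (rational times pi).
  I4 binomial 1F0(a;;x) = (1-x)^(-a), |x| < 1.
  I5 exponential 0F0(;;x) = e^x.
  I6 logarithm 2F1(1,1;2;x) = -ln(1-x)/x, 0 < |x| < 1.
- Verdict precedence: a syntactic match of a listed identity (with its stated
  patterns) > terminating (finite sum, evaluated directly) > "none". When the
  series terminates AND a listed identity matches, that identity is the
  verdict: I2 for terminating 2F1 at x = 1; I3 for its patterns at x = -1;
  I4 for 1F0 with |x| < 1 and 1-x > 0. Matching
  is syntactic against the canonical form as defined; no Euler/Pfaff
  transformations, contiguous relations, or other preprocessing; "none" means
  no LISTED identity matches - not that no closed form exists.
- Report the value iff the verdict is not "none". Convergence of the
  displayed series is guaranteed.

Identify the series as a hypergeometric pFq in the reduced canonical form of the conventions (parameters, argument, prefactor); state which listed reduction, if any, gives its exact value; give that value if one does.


This is 1/7 * 2F1(-1/2, -1/2; 5/2; 1) in reduced canonical form. Verdict: this is Gauss (I1, half-integer pattern) (x = 1; upper {-1/2, -1/2} half-integers, c = 5/2 in the evaluable pattern). Value: (45/896) * pi.

The tell: t_0 = 1/7 here, and the lower running product (C = 1/7, x = 1) is a rising factorial.
Step ratio: r(k) = 1 * (k-1/2) (k-1/2) / [(k+5/2) (k+1)] ; factor over Q: parameters, x = 1, and C = 1/7.


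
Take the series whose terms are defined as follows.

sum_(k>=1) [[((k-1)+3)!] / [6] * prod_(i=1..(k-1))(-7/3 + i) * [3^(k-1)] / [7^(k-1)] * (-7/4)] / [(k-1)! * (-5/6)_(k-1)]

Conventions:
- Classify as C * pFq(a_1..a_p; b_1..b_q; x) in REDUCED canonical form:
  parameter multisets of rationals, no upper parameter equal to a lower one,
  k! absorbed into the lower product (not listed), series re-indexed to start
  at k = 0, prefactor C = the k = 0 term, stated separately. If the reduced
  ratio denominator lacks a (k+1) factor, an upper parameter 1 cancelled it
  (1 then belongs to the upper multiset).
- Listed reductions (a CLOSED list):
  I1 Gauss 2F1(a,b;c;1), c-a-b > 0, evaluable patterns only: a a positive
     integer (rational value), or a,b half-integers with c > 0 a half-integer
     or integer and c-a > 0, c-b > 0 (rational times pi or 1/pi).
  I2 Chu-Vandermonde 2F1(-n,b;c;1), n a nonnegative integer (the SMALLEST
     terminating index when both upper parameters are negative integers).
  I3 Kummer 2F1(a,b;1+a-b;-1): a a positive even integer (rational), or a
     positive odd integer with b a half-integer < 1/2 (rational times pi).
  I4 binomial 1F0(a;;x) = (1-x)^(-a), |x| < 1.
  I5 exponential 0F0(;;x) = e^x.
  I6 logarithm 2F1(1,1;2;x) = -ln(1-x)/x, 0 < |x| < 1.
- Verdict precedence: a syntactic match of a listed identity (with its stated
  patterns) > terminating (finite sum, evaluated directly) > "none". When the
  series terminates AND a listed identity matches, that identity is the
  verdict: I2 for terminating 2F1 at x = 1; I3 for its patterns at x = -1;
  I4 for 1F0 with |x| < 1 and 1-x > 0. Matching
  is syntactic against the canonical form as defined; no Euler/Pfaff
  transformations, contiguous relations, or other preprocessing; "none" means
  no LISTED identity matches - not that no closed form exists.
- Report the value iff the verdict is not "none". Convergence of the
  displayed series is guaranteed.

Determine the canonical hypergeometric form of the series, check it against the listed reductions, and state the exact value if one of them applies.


x = 3/7 here; the reduced form reads 2F1, upper {-4/3, 4}, lower {-5/6}, C = -7/4. Verdict: none. No listed pattern accepts 2F1(-4/3, 4; -5/6; 3/7).

First insight: x = (3/7) and the running product (C = -7/4, x = 3/7) telescopes to a rising factorial.
Consecutive-term ratio: r(k) = (3/7) * (k-4/3) (k+4) / [(k-5/6) (k+1)] - rational in k, leading ratio (3/7); with t_0 = -7/4, classification follows.


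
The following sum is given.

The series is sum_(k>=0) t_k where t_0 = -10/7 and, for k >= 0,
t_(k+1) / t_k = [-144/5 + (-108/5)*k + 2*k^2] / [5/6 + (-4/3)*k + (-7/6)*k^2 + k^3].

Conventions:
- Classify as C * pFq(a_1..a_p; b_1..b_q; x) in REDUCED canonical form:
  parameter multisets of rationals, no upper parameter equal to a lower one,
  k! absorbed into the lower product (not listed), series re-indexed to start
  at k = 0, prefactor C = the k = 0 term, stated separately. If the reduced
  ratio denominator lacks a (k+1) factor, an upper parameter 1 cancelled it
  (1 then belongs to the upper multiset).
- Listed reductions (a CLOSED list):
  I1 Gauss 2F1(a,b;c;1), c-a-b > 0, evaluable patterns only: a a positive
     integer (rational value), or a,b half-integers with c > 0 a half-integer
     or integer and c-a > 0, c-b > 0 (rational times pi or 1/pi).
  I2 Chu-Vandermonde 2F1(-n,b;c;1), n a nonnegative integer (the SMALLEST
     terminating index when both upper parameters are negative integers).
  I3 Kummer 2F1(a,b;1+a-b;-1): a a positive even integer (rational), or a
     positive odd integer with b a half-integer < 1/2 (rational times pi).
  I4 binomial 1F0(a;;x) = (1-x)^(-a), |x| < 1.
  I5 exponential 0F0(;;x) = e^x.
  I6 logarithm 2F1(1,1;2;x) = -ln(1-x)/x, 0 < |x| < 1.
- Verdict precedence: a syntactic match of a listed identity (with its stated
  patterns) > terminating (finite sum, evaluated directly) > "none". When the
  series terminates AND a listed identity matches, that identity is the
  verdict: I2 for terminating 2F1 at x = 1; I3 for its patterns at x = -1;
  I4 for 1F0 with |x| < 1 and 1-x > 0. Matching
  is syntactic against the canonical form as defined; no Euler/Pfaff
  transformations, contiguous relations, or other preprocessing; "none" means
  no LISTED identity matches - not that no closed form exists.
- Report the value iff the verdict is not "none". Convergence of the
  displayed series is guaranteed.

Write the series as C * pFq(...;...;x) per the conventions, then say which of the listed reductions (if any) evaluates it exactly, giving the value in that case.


With C = -10/7: the canonical form is 2F2(-12, 6/5; -5/3, -1/2; 2). Verdict: terminating. With -12 upstairs the series is a 13-term polynomial sum; evaluated term by term. Hence: -98250017267843440893118/13509131622314453125.

Key observation: t_0 being -10/7, factor the ratio over Q (C = -10/7): negated roots = parameters.
Ratio: r(k) = 2 * (k-12) (k+6/5) / [(k-5/3) (k-1/2) (k+1)] - rational in k. x = 2; t_0 = -10/7; negate the roots.


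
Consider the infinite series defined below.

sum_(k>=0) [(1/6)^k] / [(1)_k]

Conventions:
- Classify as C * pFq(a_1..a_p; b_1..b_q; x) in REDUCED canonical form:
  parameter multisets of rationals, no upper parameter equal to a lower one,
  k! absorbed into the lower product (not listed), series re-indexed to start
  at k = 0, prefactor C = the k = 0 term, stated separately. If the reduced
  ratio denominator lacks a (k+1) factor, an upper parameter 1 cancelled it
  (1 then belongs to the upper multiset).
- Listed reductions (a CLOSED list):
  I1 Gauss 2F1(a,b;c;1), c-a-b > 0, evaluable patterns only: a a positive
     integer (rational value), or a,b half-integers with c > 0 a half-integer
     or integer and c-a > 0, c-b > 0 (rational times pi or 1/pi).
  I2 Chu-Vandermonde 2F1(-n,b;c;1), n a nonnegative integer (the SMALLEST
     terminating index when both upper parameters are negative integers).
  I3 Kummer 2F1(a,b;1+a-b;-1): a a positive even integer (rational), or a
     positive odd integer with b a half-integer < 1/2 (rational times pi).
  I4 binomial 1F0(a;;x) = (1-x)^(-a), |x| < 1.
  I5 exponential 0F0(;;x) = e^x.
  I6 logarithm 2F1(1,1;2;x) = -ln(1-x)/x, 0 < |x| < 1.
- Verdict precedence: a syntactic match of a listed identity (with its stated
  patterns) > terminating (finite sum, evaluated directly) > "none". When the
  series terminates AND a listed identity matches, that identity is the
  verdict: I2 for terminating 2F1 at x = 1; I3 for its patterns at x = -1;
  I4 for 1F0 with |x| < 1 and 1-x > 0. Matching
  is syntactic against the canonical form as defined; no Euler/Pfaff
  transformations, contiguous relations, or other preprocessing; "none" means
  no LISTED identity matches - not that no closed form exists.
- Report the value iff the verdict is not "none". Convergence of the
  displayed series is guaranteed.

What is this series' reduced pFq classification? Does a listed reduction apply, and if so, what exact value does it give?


Reduced: x = 1/6, 0F0, upper = {-}, lower = {-}, C = 1. Verdict: the I5 exponential reduction matches (the 0F0 exponential series at x = 1/6). Value: e^(1/6).

Key step: x = (1/6) and (1)_k (C = 1) is k! itself.
Ratio: r(k) = (1/6) * 1 / [(k+1)] - poly over poly, x = (1/6) from leading terms; C = 1 at k = 0.


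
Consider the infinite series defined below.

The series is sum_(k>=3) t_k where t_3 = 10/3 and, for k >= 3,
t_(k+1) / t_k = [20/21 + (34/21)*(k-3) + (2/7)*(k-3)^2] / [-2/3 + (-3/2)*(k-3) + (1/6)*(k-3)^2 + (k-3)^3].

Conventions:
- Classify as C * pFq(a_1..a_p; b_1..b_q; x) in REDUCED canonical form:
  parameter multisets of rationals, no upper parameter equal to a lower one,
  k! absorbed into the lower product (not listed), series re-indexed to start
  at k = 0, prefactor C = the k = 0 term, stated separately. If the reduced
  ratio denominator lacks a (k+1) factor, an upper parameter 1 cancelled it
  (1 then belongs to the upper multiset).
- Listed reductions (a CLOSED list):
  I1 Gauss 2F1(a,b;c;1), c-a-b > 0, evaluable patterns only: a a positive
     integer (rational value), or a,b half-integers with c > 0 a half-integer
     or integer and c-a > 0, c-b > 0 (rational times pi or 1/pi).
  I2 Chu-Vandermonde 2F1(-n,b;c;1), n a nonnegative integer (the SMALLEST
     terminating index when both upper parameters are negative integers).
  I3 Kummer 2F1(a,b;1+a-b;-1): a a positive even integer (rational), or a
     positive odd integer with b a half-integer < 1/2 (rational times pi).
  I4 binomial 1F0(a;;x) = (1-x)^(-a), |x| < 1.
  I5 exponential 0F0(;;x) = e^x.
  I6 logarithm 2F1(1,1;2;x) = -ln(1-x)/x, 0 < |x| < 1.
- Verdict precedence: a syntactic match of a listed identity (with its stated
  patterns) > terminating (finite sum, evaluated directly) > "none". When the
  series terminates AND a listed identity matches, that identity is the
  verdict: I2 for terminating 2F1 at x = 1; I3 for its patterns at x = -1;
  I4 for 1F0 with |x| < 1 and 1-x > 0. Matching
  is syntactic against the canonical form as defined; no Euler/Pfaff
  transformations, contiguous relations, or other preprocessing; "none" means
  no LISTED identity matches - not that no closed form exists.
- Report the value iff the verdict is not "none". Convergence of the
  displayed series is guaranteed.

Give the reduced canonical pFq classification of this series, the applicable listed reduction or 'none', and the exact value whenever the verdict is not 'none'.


Structural cue: with t_0 = 10/3, the expanded ratio factors over Q; C = 10/3, roots give parameters.
Term ratio: r(k) = (2/7) * (k+2/3) (k+5) / [(k-4/3) (k+1/2) (k+1)] - rational; roots negated = parameters, x = (2/7), C = 10/3.

Reduced: x = 2/7, 2F2, upper = {2/3, 5}, lower = {-4/3, 1/2}, C = 10/3. Verdict: none here - no I1-I6 shape fits x = 2/7 with lower {-4/3, 1/2}.


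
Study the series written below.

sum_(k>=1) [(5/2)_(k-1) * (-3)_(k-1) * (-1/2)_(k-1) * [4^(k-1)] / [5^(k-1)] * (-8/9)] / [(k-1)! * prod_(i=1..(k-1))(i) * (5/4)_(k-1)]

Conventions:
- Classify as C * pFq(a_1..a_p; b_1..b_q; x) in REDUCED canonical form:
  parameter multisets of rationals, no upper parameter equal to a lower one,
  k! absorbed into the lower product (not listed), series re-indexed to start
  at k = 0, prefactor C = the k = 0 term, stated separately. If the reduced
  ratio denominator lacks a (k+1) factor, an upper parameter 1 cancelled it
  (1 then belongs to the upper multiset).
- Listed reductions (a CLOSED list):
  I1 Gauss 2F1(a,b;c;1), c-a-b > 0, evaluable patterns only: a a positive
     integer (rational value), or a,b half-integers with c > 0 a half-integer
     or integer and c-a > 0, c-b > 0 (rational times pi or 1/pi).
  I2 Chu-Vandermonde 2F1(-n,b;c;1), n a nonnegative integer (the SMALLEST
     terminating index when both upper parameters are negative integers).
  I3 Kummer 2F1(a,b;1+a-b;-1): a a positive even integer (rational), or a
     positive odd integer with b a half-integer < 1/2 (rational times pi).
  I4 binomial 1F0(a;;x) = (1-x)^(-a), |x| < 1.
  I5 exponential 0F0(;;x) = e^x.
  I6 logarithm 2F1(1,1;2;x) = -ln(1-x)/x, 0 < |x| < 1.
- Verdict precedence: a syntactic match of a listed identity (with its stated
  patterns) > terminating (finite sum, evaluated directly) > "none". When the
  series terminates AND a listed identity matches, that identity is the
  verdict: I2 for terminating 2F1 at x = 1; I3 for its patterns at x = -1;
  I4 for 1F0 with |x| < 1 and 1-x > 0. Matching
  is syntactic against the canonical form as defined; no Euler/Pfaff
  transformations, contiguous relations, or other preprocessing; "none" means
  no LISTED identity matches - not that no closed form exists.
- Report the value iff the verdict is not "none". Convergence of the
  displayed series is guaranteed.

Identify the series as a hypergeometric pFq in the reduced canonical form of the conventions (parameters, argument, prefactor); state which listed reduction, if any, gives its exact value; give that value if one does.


x = 4/5 here; the reduced form reads 3F2, upper {-3, -1/2, 5/2}, lower {1, 5/4}, C = -8/9. Verdict: terminating - upper parameter -3 makes this a finite sum (last index 3), evaluated exactly. Exact value: -108856/43875.

Structural cue: with t_0 = -8/9, the two geometric factors (C = -8/9) combine into one argument.
Ratio: r(k) = (4/5) * (k-3) (k-1/2) (k+5/2) / [(k+1) (k+5/4) (k+1)] - poly over poly, x = (4/5) from leading terms; C = -8/9 at k = 0.


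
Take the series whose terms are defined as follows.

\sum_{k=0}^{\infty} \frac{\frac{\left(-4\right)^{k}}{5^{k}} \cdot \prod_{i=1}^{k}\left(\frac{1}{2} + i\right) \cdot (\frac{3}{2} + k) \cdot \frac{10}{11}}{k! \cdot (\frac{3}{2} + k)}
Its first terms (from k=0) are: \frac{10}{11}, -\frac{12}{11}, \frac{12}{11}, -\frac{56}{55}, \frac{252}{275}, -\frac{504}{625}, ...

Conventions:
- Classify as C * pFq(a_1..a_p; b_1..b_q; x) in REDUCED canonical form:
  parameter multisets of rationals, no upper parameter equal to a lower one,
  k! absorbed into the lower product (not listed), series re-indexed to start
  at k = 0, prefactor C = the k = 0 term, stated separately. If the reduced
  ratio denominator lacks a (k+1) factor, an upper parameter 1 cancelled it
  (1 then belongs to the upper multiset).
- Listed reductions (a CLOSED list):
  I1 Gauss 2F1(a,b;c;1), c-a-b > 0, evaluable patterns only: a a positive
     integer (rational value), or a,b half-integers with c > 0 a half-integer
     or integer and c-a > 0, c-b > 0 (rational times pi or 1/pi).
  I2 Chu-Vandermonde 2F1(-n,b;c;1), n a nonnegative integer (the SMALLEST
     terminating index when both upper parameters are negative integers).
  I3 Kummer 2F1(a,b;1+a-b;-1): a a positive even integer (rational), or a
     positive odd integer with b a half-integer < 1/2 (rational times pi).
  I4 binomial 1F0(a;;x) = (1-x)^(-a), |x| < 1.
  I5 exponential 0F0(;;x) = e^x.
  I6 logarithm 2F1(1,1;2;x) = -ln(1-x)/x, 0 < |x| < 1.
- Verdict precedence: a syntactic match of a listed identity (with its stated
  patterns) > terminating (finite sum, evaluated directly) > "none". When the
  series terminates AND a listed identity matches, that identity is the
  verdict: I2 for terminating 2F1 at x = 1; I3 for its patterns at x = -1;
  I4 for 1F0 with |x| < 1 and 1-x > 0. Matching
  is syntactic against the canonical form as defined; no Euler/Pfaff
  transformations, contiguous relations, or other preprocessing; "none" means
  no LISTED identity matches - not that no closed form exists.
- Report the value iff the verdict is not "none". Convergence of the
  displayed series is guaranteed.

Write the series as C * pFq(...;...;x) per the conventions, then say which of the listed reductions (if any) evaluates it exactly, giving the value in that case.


Canonical form: C = \frac{10}{11} times 1F0 with upper {\frac{3}{2}}, lower {-}, x = -\frac{4}{5}. Verdict: binomial (I4) fires (the 1F0 binomial series: exponent -3/2, x = -\frac{4}{5}). Its exact value is \frac{10}{11} \cdot \left(\frac{9}{5}\right)^{-\frac{3}{2}}.

Key observation: t_0 = \frac{10}{11} here, and the running product (C = 10/11) telescopes to a rising factorial.
Ratio: r(k) = -\frac{4}{5} * (k+\frac{3}{2}) / [(k+1)] - rational; roots negated = parameters, x = -\frac{4}{5}, C = \frac{10}{11}.


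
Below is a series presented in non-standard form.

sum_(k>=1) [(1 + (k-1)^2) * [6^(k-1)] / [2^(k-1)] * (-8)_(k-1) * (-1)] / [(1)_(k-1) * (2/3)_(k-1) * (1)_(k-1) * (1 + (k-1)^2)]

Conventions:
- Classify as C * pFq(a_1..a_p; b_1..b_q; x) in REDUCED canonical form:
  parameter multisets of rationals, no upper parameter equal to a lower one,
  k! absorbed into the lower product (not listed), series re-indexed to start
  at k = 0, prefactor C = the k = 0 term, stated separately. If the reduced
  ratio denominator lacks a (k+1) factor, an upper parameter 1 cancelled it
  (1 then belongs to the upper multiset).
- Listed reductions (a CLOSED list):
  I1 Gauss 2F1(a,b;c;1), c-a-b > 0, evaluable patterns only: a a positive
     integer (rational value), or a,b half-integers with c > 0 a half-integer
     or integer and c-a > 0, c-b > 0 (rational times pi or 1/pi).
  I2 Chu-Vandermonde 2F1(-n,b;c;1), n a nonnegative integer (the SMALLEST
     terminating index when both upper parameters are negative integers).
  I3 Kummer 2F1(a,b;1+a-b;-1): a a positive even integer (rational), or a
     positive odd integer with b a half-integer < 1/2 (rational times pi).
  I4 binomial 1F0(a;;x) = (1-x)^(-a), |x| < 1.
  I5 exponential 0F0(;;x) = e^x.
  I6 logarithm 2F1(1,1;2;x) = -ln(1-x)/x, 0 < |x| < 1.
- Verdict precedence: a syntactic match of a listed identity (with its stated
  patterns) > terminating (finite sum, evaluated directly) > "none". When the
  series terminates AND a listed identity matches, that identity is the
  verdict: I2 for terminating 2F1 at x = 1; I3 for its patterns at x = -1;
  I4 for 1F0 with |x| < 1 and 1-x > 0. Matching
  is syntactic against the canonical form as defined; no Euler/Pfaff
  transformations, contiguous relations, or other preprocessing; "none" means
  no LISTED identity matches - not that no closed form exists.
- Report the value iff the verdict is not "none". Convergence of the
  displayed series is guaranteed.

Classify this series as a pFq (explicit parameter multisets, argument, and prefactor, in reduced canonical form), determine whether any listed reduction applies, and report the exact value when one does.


Canonical form: C = -1 times 1F2 with upper {-8}, lower {2/3, 1}, x = 3. Verdict: terminating - upper -8 stops the sum at k = 8; the 9 terms are added exactly. Its exact value is -798850269631/61659136000.

Structural cue: t_0 being -1, the two k-th powers (C = -1) combine into one argument.
Consecutive-term ratio: r(k) = 3 * (k-8) / [(k+2/3) (k+1) (k+1)] ; factor over Q: parameters, x = 3, and C = -1.


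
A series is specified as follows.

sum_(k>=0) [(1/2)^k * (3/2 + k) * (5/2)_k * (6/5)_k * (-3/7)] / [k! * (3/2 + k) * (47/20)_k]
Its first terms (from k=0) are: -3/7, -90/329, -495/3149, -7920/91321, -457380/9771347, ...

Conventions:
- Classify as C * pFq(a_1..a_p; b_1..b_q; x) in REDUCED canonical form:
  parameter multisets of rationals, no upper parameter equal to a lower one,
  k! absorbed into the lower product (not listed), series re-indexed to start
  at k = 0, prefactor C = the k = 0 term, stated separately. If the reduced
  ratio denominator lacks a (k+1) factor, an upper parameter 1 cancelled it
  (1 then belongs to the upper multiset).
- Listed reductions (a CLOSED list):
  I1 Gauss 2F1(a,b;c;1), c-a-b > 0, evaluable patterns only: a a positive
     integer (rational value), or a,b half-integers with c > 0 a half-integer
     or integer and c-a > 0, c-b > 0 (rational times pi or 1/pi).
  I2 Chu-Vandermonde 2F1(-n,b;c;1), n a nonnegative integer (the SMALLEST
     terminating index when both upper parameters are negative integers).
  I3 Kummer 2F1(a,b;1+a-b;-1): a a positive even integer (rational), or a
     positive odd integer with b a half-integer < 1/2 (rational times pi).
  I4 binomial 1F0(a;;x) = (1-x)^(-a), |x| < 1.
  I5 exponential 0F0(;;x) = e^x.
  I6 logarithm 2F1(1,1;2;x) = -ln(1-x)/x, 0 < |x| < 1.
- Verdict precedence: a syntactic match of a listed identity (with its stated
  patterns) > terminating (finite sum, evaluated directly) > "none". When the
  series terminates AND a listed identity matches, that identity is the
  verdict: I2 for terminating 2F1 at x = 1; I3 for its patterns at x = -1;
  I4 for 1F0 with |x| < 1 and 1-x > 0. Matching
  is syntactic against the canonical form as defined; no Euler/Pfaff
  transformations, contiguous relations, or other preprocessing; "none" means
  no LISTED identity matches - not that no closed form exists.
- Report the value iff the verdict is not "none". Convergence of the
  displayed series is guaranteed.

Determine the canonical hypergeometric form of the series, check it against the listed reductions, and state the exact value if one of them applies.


Key observation: from the first term -3/7: striking the common factor k + 3/2 reduces the term (C = -3/7, x = 1/2).
Adjacent-term ratio: r(k) = (1/2) * (k+6/5) (k+5/2) / [(k+47/20) (k+1)] ; factor over Q: parameters, x = (1/2), and C = -3/7.

With C = -3/7: the canonical form is 2F1(6/5, 5/2; 47/20; 1/2). Verdict: none. No listed pattern accepts 2F1(6/5, 5/2; 47/20; 1/2).


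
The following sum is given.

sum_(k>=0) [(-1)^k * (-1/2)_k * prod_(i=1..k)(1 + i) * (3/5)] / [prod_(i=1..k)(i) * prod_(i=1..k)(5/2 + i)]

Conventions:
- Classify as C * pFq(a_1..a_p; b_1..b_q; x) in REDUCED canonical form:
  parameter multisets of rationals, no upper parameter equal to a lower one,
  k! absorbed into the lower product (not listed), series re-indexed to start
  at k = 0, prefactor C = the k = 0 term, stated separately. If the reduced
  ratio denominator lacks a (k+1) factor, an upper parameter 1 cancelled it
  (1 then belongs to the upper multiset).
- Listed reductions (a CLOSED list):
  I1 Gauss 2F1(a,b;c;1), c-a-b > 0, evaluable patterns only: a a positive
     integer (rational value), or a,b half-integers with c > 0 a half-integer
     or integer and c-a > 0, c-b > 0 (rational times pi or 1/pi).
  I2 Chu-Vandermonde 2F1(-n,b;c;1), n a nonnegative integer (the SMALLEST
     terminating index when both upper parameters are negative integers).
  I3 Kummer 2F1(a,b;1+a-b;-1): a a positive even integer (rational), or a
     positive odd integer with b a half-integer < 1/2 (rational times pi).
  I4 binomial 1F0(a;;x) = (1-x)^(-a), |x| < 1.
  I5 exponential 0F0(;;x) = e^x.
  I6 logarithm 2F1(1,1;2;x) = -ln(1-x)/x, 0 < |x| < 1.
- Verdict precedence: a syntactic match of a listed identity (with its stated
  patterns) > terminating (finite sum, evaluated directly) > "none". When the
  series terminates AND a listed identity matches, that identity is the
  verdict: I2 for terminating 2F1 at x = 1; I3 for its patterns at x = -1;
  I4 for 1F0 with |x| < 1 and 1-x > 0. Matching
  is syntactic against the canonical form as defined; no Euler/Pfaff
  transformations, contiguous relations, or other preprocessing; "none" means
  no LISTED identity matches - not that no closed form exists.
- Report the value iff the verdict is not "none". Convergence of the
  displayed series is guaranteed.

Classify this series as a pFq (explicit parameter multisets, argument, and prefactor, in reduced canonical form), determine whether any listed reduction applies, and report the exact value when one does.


Key observation: t_0 being 3/5, the running product (prefactor 3/5) telescopes to a rising factorial.
Consecutive-term ratio: r(k) = (-1) * (k-1/2) (k+2) / [(k+7/2) (k+1)] - rational in k. x = (-1); t_0 = 3/5; negate the roots.

The series (x = -1) is 2F1: upper {-1/2, 2}, lower {7/2}, prefactor 3/5. Verdict: Kummer (I3) matches (x = -1; c = 7/2 equals 1+a-b for upper {-1/2, 2}: listed pattern). Exact value: 3/4.


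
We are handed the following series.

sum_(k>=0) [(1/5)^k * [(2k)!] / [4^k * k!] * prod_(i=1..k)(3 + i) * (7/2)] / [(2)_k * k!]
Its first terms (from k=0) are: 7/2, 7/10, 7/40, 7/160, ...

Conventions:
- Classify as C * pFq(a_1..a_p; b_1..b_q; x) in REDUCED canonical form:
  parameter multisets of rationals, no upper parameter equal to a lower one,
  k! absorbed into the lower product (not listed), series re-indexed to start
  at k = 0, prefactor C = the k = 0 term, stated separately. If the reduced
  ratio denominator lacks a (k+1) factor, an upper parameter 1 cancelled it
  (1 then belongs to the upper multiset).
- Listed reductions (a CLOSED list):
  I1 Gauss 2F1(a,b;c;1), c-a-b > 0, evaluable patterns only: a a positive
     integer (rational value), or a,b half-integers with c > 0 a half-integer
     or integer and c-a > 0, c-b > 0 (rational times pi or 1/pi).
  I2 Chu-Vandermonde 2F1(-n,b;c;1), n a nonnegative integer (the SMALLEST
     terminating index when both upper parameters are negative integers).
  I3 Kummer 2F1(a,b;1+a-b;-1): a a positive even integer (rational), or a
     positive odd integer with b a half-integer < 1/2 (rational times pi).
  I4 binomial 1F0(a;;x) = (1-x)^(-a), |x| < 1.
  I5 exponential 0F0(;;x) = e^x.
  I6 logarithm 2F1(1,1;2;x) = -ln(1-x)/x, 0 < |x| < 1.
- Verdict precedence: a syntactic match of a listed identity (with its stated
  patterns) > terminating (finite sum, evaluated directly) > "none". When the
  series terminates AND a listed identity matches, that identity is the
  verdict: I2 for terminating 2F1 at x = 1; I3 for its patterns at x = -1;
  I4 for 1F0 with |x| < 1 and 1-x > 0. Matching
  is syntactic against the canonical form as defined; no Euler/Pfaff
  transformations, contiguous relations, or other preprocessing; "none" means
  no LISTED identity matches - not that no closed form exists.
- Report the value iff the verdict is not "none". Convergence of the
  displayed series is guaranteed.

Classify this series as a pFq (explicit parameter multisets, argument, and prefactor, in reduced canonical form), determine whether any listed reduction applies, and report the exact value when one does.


At argument 1/5: a 2F1 with upper {1/2, 4}, lower {2}, scaled by C = 7/2. Verdict: none (x = 1/5): each listed identity misses the multisets {1/2, 4} ; {2}.

Key step: from the first term 7/2: the running product (prefactor 7/2) telescopes to a rising factorial.
Term ratio: r(k) = (1/5) * (k+1/2) (k+4) / [(k+2) (k+1)] ; factor over Q: parameters, x = (1/5), and C = 7/2.


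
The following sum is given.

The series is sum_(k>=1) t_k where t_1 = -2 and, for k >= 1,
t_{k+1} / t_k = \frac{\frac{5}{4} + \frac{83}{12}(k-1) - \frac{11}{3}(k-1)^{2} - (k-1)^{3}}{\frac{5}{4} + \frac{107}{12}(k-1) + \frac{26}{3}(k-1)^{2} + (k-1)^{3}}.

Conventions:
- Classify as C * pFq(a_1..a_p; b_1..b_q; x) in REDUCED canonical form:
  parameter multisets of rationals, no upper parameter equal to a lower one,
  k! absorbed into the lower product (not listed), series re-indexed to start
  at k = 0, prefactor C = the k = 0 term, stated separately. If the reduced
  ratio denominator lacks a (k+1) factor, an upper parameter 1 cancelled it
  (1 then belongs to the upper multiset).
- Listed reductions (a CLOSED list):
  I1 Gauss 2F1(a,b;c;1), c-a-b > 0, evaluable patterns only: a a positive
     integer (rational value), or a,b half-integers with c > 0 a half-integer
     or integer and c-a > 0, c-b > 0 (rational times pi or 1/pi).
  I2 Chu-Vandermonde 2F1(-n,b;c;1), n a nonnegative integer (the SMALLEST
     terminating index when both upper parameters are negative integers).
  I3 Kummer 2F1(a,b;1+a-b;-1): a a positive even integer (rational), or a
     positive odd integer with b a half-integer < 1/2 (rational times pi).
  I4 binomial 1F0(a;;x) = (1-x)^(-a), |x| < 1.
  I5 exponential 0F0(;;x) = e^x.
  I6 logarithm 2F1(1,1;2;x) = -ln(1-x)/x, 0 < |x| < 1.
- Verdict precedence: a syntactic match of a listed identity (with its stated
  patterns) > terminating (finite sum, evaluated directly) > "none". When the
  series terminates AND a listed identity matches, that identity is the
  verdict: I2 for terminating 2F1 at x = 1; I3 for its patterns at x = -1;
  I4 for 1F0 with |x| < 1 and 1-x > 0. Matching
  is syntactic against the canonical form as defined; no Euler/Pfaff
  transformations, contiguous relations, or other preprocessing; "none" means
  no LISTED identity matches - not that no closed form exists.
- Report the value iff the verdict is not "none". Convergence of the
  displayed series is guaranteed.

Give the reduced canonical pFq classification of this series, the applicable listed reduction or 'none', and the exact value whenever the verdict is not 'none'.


Key step: t_0 = -2 here, and factor the ratio over Q (C = -2, x = -1): negated roots = parameters.
Term ratio: r(k) = -1 * (k-\frac{3}{2}) (k+5) / [(k+\frac{15}{2}) (k+1)] - poly over poly, x = -1 from leading terms; C = -2 at k = 0.

Canonical form: C = -2 times 2F1 with upper {-\frac{3}{2}, 5}, lower {\frac{15}{2}}, x = -1. Verdict: Kummer's theorem (I3) applies (x = -1; c = \frac{15}{2} equals 1+a-b for upper {-\frac{3}{2}, 5}: listed pattern). Its exact value is \left(-\frac{45045}{32768}\right) \cdot \pi.


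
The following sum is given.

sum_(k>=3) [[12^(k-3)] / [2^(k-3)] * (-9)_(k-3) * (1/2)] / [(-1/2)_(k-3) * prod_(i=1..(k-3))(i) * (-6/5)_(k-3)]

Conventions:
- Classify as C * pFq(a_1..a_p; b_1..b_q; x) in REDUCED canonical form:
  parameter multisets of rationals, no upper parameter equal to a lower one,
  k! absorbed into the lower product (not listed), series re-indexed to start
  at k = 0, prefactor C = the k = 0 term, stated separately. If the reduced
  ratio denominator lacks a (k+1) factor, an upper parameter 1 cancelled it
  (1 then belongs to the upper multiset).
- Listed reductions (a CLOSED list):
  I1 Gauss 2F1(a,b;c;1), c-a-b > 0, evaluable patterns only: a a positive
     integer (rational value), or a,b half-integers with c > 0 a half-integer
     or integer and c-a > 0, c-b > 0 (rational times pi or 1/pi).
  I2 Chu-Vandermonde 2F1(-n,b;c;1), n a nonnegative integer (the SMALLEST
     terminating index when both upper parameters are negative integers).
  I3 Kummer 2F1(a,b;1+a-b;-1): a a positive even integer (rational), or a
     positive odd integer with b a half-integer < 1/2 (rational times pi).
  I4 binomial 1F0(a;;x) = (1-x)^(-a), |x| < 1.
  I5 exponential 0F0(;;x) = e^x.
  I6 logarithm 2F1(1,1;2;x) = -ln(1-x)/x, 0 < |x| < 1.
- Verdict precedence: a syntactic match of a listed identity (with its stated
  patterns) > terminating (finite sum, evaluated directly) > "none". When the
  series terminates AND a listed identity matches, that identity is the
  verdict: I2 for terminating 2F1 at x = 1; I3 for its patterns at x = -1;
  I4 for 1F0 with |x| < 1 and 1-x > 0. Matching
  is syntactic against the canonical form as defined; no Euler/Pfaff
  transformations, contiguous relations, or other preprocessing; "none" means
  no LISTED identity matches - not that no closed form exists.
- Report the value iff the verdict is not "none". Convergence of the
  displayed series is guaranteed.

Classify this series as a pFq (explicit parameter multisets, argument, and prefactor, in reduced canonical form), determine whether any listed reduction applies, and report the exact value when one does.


Classification (C = 1/2): 1F2 with upper {-9}, lower {-6/5, -1/2}, argument x = 6. Verdict: terminating - the sum ends at index 9 because -9 is a negative integer; exact evaluation follows. Its exact value is -2004711635041/131269138.

First insight: t_0 being 1/2, the two k-th powers (C = 1/2) combine into one argument.
Step ratio: r(k) = 6 * (k-9) / [(k-6/5) (k-1/2) (k+1)] - rational in k, leading ratio 6; with t_0 = 1/2, classification follows.
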